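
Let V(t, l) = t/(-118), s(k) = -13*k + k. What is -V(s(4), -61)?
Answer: -24/59 ≈ -0.40678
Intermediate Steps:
s(k) = -12*k
V(t, l) = -t/118 (V(t, l) = t*(-1/118) = -t/118)
-V(s(4), -61) = -(-1)*(-12*4)/118 = -(-1)*(-48)/118 = -1*24/59 = -24/59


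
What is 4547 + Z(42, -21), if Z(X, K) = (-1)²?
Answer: 4548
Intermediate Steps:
Z(X, K) = 1
4547 + Z(42, -21) = 4547 + 1 = 4548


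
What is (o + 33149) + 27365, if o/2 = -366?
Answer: 59782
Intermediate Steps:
o = -732 (o = 2*(-366) = -732)
(o + 33149) + 27365 = (-732 + 33149) + 27365 = 32417 + 27365 = 59782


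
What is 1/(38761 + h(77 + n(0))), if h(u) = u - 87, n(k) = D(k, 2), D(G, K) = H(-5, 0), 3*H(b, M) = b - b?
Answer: 1/38751 ≈ 2.5806e-5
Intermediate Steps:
H(b, M) = 0 (H(b, M) = (b - b)/3 = (⅓)*0 = 0)
D(G, K) = 0
n(k) = 0
h(u) = -87 + u
1/(38761 + h(77 + n(0))) = 1/(38761 + (-87 + (77 + 0))) = 1/(38761 + (-87 + 77)) = 1/(38761 - 10) = 1/38751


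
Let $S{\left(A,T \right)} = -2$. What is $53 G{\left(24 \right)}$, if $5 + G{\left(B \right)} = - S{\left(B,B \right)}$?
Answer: $-159$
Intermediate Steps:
$G{\left(B \right)} = -3$ ($G{\left(B \right)} = -5 - -2 = -5 + 2 = -3$)
$53 G{\left(24 \right)} = 53 \left(-3\right) = -159$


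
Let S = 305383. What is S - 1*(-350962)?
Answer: 656345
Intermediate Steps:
S - 1*(-350962) = 305383 - 1*(-350962) = 305383 + 350962 = 656345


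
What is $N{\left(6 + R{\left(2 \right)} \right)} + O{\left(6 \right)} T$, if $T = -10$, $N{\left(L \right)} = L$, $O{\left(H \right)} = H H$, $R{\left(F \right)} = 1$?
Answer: $-353$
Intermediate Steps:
$O{\left(H \right)} = H^{2}$
$N{\left(6 + R{\left(2 \right)} \right)} + O{\left(6 \right)} T = \left(6 + 1\right) + 6^{2} \left(-10\right) = 7 + 36 \left(-10\right) = 7 - 360 = -353$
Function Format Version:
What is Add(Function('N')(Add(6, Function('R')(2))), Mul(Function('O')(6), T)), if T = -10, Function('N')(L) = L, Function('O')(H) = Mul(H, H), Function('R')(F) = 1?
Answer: -353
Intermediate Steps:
Function('O')(H) = Pow(H, 2)
Add(Function('N')(Add(6, Function('R')(2))), Mul(Function('O')(6), T)) = Add(Add(6, 1), Mul(Pow(6, 2), -10)) = Add(7, Mul(36, -10)) = Add(7, -360) = -353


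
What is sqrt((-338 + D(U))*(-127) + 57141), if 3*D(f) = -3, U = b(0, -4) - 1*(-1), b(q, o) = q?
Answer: sqrt(100194) ≈ 316.53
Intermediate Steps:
U = 1 (U = 0 - 1*(-1) = 0 + 1 = 1)
D(f) = -1 (D(f) = (1/3)*(-3) = -1)
sqrt((-338 + D(U))*(-127) + 57141) = sqrt((-338 - 1)*(-127) + 57141) = sqrt(-339*(-127) + 57141) = sqrt(43053 + 57141) = sqrt(100194)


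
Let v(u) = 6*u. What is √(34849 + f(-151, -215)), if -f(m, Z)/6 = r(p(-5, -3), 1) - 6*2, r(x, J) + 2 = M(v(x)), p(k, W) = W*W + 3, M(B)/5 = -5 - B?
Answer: √37243 ≈ 192.98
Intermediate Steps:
M(B) = -25 - 5*B (M(B) = 5*(-5 - B) = -25 - 5*B)
p(k, W) = 3 + W² (p(k, W) = W² + 3 = 3 + W²)
r(x, J) = -27 - 30*x (r(x, J) = -2 + (-25 - 30*x) = -27 - 30*x)
f(m, Z) = 2394 (f(m, Z) = -6*((-27 - 30*(3 + (-3)²)) - 6*2) = -6*((-27 - 30*(3 + 9)) - 12) = -6*((-27 - 30*12) - 12) = -6*((-27 - 360) - 12) = -6*(-387 - 12) = -6*(-399) = 2394)
√(34849 + f(-151, -215)) = √(34849 + 2394) = √37243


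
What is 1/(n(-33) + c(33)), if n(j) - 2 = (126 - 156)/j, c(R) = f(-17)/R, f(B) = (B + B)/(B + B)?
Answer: 33/97 ≈ 0.34021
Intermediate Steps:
f(B) = 1 (f(B) = (2*B)/((2*B)) = (2*B)*(1/(2*B)) = 1)
c(R) = 1/R
n(j) = 2 - 30/j (n(j) = 2 + (126 - 156)/j = 2 - 30/j)
1/(n(-33) + c(33)) = 1/((2 - 30/(-33)) + 1/33) = 1/((2 - 30*(-1/33)) + 1/33) = 1/((2 + 10/11) + 1/33) = 1/(32/11 + 1/33) = 1/(97/33) = 33/97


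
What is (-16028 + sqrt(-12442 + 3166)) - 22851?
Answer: -38879 + 2*I*sqrt(2319) ≈ -38879.0 + 96.312*I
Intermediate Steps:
(-16028 + sqrt(-12442 + 3166)) - 22851 = (-16028 + sqrt(-9276)) - 22851 = (-16028 + 2*I*sqrt(2319)) - 22851 = -38879 + 2*I*sqrt(2319)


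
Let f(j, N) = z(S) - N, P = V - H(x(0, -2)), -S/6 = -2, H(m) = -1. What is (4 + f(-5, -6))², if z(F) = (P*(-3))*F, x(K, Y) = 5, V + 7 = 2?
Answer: 23716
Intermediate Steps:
V = -5 (V = -7 + 2 = -5)
S = 12 (S = -6*(-2) = 12)
P = -4 (P = -5 - 1*(-1) = -5 + 1 = -4)
z(F) = 12*F (z(F) = (-4*(-3))*F = 12*F)
f(j, N) = 144 - N (f(j, N) = 12*12 - N = 144 - N)
(4 + f(-5, -6))² = (4 + (144 - 1*(-6)))² = (4 + (144 + 6))² = (4 + 150)² = 154² = 23716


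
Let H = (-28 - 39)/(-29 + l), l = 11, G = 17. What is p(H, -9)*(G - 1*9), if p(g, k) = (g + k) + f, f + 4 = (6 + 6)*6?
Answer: 4516/9 ≈ 501.78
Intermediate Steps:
f = 68 (f = -4 + (6 + 6)*6 = -4 + 12*6 = -4 + 72 = 68)
H = 67/18 (H = (-28 - 39)/(-29 + 11) = -67/(-18) = -67*(-1/18) = 67/18 ≈ 3.7222)
p(g, k) = 68 + g + k (p(g, k) = (g + k) + 68 = 68 + g + k)
p(H, -9)*(G - 1*9) = (68 + 67/18 - 9)*(17 - 1*9) = 1129*(17 - 9)/18 = (1129/18)*8 = 4516/9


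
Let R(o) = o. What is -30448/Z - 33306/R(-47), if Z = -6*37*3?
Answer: 11806426/15651 ≈ 754.36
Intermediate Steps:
Z = -666 (Z = -222*3 = -666)
-30448/Z - 33306/R(-47) = -30448/(-666) - 33306/(-47) = -30448*(-1/666) - 33306*(-1/47) = 15224/333 + 33306/47 = 11806426/15651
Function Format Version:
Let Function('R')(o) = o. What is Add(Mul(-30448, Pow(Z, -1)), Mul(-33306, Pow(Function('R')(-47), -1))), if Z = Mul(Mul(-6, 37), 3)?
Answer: Rational(11806426, 15651) ≈ 754.36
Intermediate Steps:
Z = -666 (Z = Mul(-222, 3) = -666)
Add(Mul(-30448, Pow(Z, -1)), Mul(-33306, Pow(Function('R')(-47), -1))) = Add(Mul(-30448, Pow(-666, -1)), Mul(-33306, Pow(-47, -1))) = Add(Mul(-30448, Rational(-1, 666)), Mul(-33306, Rational(-1, 47))) = Add(Rational(15224, 333), Rational(33306, 47)) = Rational(11806426, 15651)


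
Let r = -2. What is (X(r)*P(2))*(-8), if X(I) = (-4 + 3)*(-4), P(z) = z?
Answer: -64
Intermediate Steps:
X(I) = 4 (X(I) = -1*(-4) = 4)
(X(r)*P(2))*(-8) = (4*2)*(-8) = 8*(-8) = -64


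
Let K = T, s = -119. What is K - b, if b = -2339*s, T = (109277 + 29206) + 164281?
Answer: 24423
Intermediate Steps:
T = 302764 (T = 138483 + 164281 = 302764)
b = 278341 (b = -2339*(-119) = 278341)
K = 302764
K - b = 302764 - 1*278341 = 302764 - 278341 = 24423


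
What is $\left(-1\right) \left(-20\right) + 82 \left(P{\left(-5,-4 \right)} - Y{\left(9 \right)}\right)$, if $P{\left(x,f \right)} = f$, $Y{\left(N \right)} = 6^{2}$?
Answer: $-3260$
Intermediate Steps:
$Y{\left(N \right)} = 36$
$\left(-1\right) \left(-20\right) + 82 \left(P{\left(-5,-4 \right)} - Y{\left(9 \right)}\right) = \left(-1\right) \left(-20\right) + 82 \left(-4 - 36\right) = 20 + 82 \left(-4 - 36\right) = 20 + 82 \left(-40\right) = 20 - 3280 = -3260$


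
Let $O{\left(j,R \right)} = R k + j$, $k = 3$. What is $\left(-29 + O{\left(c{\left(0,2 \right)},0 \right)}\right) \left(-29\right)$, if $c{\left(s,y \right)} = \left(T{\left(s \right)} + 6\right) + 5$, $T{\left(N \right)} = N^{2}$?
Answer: $522$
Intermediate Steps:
$c{\left(s,y \right)} = 11 + s^{2}$ ($c{\left(s,y \right)} = \left(s^{2} + 6\right) + 5 = \left(6 + s^{2}\right) + 5 = 11 + s^{2}$)
$O{\left(j,R \right)} = j + 3 R$ ($O{\left(j,R \right)} = R 3 + j = 3 R + j = j + 3 R$)
$\left(-29 + O{\left(c{\left(0,2 \right)},0 \right)}\right) \left(-29\right) = \left(-29 + \left(\left(11 + 0^{2}\right) + 3 \cdot 0\right)\right) \left(-29\right) = \left(-29 + \left(\left(11 + 0\right) + 0\right)\right) \left(-29\right) = \left(-29 + \left(11 + 0\right)\right) \left(-29\right) = \left(-29 + 11\right) \left(-29\right) = \left(-18\right) \left(-29\right) = 522$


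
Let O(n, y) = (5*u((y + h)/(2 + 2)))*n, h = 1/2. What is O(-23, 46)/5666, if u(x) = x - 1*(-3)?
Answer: -13455/45328 ≈ -0.29684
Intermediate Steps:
h = ½ ≈ 0.50000
u(x) = 3 + x (u(x) = x + 3 = 3 + x)
O(n, y) = n*(125/8 + 5*y/4) (O(n, y) = (5*(3 + (y + ½)/(2 + 2)))*n = (5*(3 + (½ + y)/4))*n = (5*(3 + (½ + y)*(¼)))*n = (5*(3 + (⅛ + y/4)))*n = (5*(25/8 + y/4))*n = (125/8 + 5*y/4)*n = n*(125/8 + 5*y/4))
O(-23, 46)/5666 = ((5/8)*(-23)*(25 + 2*46))/5666 = ((5/8)*(-23)*(25 + 92))*(1/5666) = ((5/8)*(-23)*117)*(1/5666) = -13455/8*1/5666 = -13455/45328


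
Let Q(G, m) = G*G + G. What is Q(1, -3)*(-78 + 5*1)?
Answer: -146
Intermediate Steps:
Q(G, m) = G + G² (Q(G, m) = G² + G = G + G²)
Q(1, -3)*(-78 + 5*1) = (1*(1 + 1))*(-78 + 5*1) = (1*2)*(-78 + 5) = 2*(-73) = -146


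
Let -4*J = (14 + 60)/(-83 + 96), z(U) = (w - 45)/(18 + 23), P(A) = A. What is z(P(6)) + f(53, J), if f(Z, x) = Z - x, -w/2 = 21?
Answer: 55753/1066 ≈ 52.301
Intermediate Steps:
w = -42 (w = -2*21 = -42)
z(U) = -87/41 (z(U) = (-42 - 45)/(18 + 23) = -87/41)
J = -37/26 (J = -(14 + 60)/(4*(-83 + 96)) = -37/(2*13) = -1/4*74/13 = -37/26 ≈ -1.4231)
z(P(6)) + f(53, J) = -87/41 + (53 - 1*(-37/26)) = -87/41 + (53 + 37/26) = -87/41 + 1415/26 = 55753/1066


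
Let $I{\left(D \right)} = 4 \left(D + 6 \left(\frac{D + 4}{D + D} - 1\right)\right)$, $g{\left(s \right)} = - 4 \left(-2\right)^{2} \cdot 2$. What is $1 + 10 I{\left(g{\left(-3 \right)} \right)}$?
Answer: $-1414$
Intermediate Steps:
$g{\left(s \right)} = -32$ ($g{\left(s \right)} = \left(-4\right) 4 \cdot 2 = \left(-16\right) 2 = -32$)
$I{\left(D \right)} = -24 + 4 D + \frac{12 \left(4 + D\right)}{D}$ ($I{\left(D \right)} = 4 \left(D + 6 \left(\frac{4 + D}{2 D} - 1\right)\right) = 4 \left(D + 6 \left(-1 + \frac{4 + D}{2 D}\right)\right) = 4 \left(D - \left(6 - \frac{3 \left(4 + D\right)}{D}\right)\right) = 4 \left(-6 + D + \frac{3 \left(4 + D\right)}{D}\right) = -24 + 4 D + \frac{12 \left(4 + D\right)}{D}$)
$1 + 10 I{\left(g{\left(-3 \right)} \right)} = 1 + 10 \left(-12 + 4 \left(-32\right) + \frac{48}{-32}\right) = 1 + 10 \left(-12 - 128 + 48 \left(- \frac{1}{32}\right)\right) = 1 + 10 \left(-12 - 128 - \frac{3}{2}\right) = 1 + 10 \left(- \frac{283}{2}\right) = 1 - 1415 = -1414$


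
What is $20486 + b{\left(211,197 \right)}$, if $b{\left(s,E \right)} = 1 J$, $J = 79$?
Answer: $20565$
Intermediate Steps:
$b{\left(s,E \right)} = 79$ ($b{\left(s,E \right)} = 1 \cdot 79 = 79$)
$20486 + b{\left(211,197 \right)} = 20486 + 79 = 20565$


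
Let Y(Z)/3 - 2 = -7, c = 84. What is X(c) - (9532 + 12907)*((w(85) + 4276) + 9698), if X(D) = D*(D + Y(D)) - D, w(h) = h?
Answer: -315464189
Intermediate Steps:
Y(Z) = -15 (Y(Z) = 6 + 3*(-7) = 6 - 21 = -15)
X(D) = -D + D*(-15 + D) (X(D) = D*(D - 15) - D = D*(-15 + D) - D = -D + D*(-15 + D))
X(c) - (9532 + 12907)*((w(85) + 4276) + 9698) = 84*(-16 + 84) - (9532 + 12907)*((85 + 4276) + 9698) = 84*68 - 22439*(4361 + 9698) = 5712 - 22439*14059 = 5712 - 1*315469901 = 5712 - 315469901 = -315464189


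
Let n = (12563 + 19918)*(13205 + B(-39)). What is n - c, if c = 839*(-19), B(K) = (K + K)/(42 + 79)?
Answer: 51897699548/121 ≈ 4.2891e+8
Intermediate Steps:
B(K) = 2*K/121 (B(K) = (2*K)/121 = (2*K)*(1/121) = 2*K/121)
c = -15941
n = 51895770687/121 (n = (12563 + 19918)*(13205 + (2/121)*(-39)) = 32481*(13205 - 78/121) = 32481*(1597727/121) = 51895770687/121 ≈ 4.2889e+8)
n - c = 51895770687/121 - 1*(-15941) = 51895770687/121 + 15941 = 51897699548/121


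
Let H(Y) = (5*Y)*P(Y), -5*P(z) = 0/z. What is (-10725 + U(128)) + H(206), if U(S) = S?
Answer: -10597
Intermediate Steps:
P(z) = 0 (P(z) = -0/z = -⅕*0 = 0)
H(Y) = 0 (H(Y) = (5*Y)*0 = 0)
(-10725 + U(128)) + H(206) = (-10725 + 128) + 0 = -10597 + 0 = -10597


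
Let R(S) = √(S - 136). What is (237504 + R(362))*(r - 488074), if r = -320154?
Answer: -191957382912 - 808228*√226 ≈ -1.9197e+11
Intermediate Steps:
R(S) = √(-136 + S)
(237504 + R(362))*(r - 488074) = (237504 + √(-136 + 362))*(-320154 - 488074) = (237504 + √226)*(-808228) = -191957382912 - 808228*√226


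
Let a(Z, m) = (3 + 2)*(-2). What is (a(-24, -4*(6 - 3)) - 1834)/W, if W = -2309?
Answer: 1844/2309 ≈ 0.79861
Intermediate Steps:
a(Z, m) = -10 (a(Z, m) = 5*(-2) = -10)
(a(-24, -4*(6 - 3)) - 1834)/W = (-10 - 1834)/(-2309) = -1844*(-1/2309) = 1844/2309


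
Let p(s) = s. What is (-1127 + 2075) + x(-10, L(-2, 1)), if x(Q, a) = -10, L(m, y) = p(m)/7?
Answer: 938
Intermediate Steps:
L(m, y) = m/7
(-1127 + 2075) + x(-10, L(-2, 1)) = (-1127 + 2075) - 10 = 948 - 10 = 938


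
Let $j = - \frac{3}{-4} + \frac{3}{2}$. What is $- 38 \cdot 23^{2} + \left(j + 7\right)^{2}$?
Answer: $- \frac{320263}{16} \approx -20016.0$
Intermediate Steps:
$j = \frac{9}{4}$ ($j = \left(-3\right) \left(- \frac{1}{4}\right) + 3 \cdot \frac{1}{2} = \frac{3}{4} + \frac{3}{2} = \frac{9}{4} \approx 2.25$)
$- 38 \cdot 23^{2} + \left(j + 7\right)^{2} = - 38 \cdot 23^{2} + \left(\frac{9}{4} + 7\right)^{2} = \left(-38\right) 529 + \left(\frac{37}{4}\right)^{2} = -20102 + \frac{1369}{16} = - \frac{320263}{16}$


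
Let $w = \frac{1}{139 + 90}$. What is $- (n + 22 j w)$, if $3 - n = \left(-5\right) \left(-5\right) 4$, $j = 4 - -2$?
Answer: $\frac{22081}{229} \approx 96.424$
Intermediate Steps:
$w = \frac{1}{229} \approx 0.0043668$
$j = 6$ ($j = 4 + 2 = 6$)
$n = -97$ ($n = 3 - \left(-5\right) \left(-5\right) 4 = 3 - 25 \cdot 4 = 3 - 100 = -97$)
$- (n + 22 j w) = - (-97 + 22 \cdot 6 \cdot \frac{1}{229}) = - (-97 + 132 \cdot \frac{1}{229}) = - (-97 + \frac{132}{229}) = \left(-1\right) \left(- \frac{22081}{229}\right) = \frac{22081}{229}$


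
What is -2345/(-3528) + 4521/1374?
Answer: 456479/115416 ≈ 3.9551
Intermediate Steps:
-2345/(-3528) + 4521/1374 = -2345*(-1/3528) + 4521*(1/1374) = 335/504 + 1507/458 = 456479/115416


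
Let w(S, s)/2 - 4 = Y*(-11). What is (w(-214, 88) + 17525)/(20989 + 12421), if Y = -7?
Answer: 17687/33410 ≈ 0.52939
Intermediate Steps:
w(S, s) = 162 (w(S, s) = 8 + 2*(-7*(-11)) = 8 + 2*77 = 8 + 154 = 162)
(w(-214, 88) + 17525)/(20989 + 12421) = (162 + 17525)/(20989 + 12421) = 17687/33410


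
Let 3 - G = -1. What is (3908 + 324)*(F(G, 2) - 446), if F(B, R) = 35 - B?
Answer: -1756280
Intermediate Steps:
G = 4 (G = 3 - 1*(-1) = 3 + 1 = 4)
(3908 + 324)*(F(G, 2) - 446) = (3908 + 324)*((35 - 1*4) - 446) = 4232*((35 - 4) - 446) = 4232*(31 - 446) = 4232*(-415) = -1756280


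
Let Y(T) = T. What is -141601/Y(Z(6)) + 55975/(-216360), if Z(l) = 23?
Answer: -6127615957/995256 ≈ -6156.8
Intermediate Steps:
-141601/Y(Z(6)) + 55975/(-216360) = -141601/23 + 55975/(-216360) = -141601*1/23 + 55975*(-1/216360) = -141601/23 - 11195/43272 = -6127615957/995256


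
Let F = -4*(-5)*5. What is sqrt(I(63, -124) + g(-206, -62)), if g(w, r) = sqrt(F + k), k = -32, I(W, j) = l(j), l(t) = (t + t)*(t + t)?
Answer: sqrt(61504 + 2*sqrt(17)) ≈ 248.02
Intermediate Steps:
F = 100 (F = 20*5 = 100)
l(t) = 4*t**2 (l(t) = (2*t)*(2*t) = 4*t**2)
I(W, j) = 4*j**2
g(w, r) = 2*sqrt(17) (g(w, r) = sqrt(100 - 32) = sqrt(68) = 2*sqrt(17))
sqrt(I(63, -124) + g(-206, -62)) = sqrt(4*(-124)**2 + 2*sqrt(17)) = sqrt(4*15376 + 2*sqrt(17)) = sqrt(61504 + 2*sqrt(17))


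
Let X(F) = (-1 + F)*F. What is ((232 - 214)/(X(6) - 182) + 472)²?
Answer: 1286154769/5776 ≈ 2.2267e+5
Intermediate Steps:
X(F) = F*(-1 + F)
((232 - 214)/(X(6) - 182) + 472)² = ((232 - 214)/(6*(-1 + 6) - 182) + 472)² = (18/(6*5 - 182) + 472)² = (18/(30 - 182) + 472)² = (18/(-152) + 472)² = (18*(-1/152) + 472)² = (-9/76 + 472)² = (35863/76)² = 1286154769/5776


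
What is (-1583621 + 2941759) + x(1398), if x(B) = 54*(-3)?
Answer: 1357976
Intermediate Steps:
x(B) = -162
(-1583621 + 2941759) + x(1398) = (-1583621 + 2941759) - 162 = 1358138 - 162 = 1357976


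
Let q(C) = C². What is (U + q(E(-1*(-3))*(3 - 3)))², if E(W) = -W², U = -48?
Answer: 2304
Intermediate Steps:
(U + q(E(-1*(-3))*(3 - 3)))² = (-48 + ((-(-1*(-3))²)*(3 - 3))²)² = (-48 + (-1*3²*0)²)² = (-48 + (-1*9*0)²)² = (-48 + (-9*0)²)² = (-48 + 0²)² = (-48 + 0)² = (-48)² = 2304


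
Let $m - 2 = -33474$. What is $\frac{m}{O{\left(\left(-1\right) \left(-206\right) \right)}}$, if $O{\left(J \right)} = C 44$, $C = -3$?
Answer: $\frac{8368}{33} \approx 253.58$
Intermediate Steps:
$O{\left(J \right)} = -132$ ($O{\left(J \right)} = \left(-3\right) 44 = -132$)
$m = -33472$ ($m = 2 - 33474 = -33472$)
$\frac{m}{O{\left(\left(-1\right) \left(-206\right) \right)}} = - \frac{33472}{-132} = \left(-33472\right) \left(- \frac{1}{132}\right) = \frac{8368}{33}$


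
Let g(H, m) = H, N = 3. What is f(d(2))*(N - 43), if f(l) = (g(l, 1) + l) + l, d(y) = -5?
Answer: 600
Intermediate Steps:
f(l) = 3*l (f(l) = (l + l) + l = 2*l + l = 3*l)
f(d(2))*(N - 43) = (3*(-5))*(3 - 43) = -15*(-40) = 600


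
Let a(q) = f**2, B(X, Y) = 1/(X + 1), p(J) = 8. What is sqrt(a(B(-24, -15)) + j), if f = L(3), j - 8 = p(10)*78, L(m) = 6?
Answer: 2*sqrt(167) ≈ 25.846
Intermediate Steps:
B(X, Y) = 1/(1 + X)
j = 632 (j = 8 + 8*78 = 8 + 624 = 632)
f = 6
a(q) = 36 (a(q) = 6**2 = 36)
sqrt(a(B(-24, -15)) + j) = sqrt(36 + 632) = sqrt(668) = 2*sqrt(167)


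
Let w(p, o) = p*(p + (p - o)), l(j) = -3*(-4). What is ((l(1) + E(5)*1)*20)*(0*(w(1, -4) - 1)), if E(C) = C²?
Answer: 0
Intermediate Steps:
l(j) = 12
w(p, o) = p*(-o + 2*p)
((l(1) + E(5)*1)*20)*(0*(w(1, -4) - 1)) = ((12 + 5²*1)*20)*(0*(1*(-1*(-4) + 2*1) - 1)) = ((12 + 25*1)*20)*(0*(1*(4 + 2) - 1)) = ((12 + 25)*20)*(0*(1*6 - 1)) = (37*20)*(0*(6 - 1)) = 740*(0*5) = 740*0 = 0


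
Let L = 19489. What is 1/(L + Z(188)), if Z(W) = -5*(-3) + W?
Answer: 1/19692 ≈ 5.0782e-5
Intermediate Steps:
Z(W) = 15 + W
1/(L + Z(188)) = 1/(19489 + (15 + 188)) = 1/(19489 + 203) = 1/19692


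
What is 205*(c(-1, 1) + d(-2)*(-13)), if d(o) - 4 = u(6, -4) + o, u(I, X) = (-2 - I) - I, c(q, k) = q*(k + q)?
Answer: 31980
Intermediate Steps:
u(I, X) = -2 - 2*I
d(o) = -10 + o (d(o) = 4 + ((-2 - 2*6) + o) = 4 + ((-2 - 12) + o) = 4 + (-14 + o) = -10 + o)
205*(c(-1, 1) + d(-2)*(-13)) = 205*(-(1 - 1) + (-10 - 2)*(-13)) = 205*(-1*0 - 12*(-13)) = 205*(0 + 156) = 205*156 = 31980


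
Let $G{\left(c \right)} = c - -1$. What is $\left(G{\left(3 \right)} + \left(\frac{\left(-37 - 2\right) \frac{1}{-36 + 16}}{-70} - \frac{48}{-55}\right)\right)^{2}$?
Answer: $\frac{5566801321}{237160000} \approx 23.473$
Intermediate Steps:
$G{\left(c \right)} = 1 + c$ ($G{\left(c \right)} = c + 1 = 1 + c$)
$\left(G{\left(3 \right)} + \left(\frac{\left(-37 - 2\right) \frac{1}{-36 + 16}}{-70} - \frac{48}{-55}\right)\right)^{2} = \left(\left(1 + 3\right) + \left(\frac{\left(-37 - 2\right) \frac{1}{-36 + 16}}{-70} - \frac{48}{-55}\right)\right)^{2} = \left(4 + \left(- \frac{39}{-20} \left(- \frac{1}{70}\right) - - \frac{48}{55}\right)\right)^{2} = \left(4 + \left(\left(-39\right) \left(- \frac{1}{20}\right) \left(- \frac{1}{70}\right) + \frac{48}{55}\right)\right)^{2} = \left(4 + \left(\frac{39}{20} \left(- \frac{1}{70}\right) + \frac{48}{55}\right)\right)^{2} = \left(4 + \left(- \frac{39}{1400} + \frac{48}{55}\right)\right)^{2} = \left(4 + \frac{13011}{15400}\right)^{2} = \left(\frac{74611}{15400}\right)^{2} = \frac{5566801321}{237160000}$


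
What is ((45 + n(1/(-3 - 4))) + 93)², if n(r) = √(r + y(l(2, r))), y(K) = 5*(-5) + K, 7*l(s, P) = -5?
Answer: (966 + I*√1267)²/49 ≈ 19018.0 + 1403.5*I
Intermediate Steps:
l(s, P) = -5/7 (l(s, P) = (⅐)*(-5) = -5/7)
y(K) = -25 + K
n(r) = √(-180/7 + r) (n(r) = √(r + (-25 - 5/7)) = √(r - 180/7) = √(-180/7 + r))
((45 + n(1/(-3 - 4))) + 93)² = ((45 + √(-1260 + 49/(-3 - 4))/7) + 93)² = ((45 + √(-1260 + 49/(-7))/7) + 93)² = ((45 + √(-1260 + 49*(-⅐))/7) + 93)² = ((45 + √(-1260 - 7)/7) + 93)² = ((45 + √(-1267)/7) + 93)² = ((45 + (I*√1267)/7) + 93)² = ((45 + I*√1267/7) + 93)² = (138 + I*√1267/7)²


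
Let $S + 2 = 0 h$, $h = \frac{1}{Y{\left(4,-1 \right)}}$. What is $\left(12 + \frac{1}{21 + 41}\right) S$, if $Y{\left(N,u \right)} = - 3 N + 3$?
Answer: $- \frac{745}{31} \approx -24.032$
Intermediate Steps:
$Y{\left(N,u \right)} = 3 - 3 N$
$h = - \frac{1}{9}$ ($h = \frac{1}{3 - 12} = \frac{1}{-9} = - \frac{1}{9} \approx -0.11111$)
$S = -2$ ($S = -2 + 0 \left(- \frac{1}{9}\right) = -2 + 0 = -2$)
$\left(12 + \frac{1}{21 + 41}\right) S = \left(12 + \frac{1}{21 + 41}\right) \left(-2\right) = \left(12 + \frac{1}{62}\right) \left(-2\right) = \frac{745}{62} \left(-2\right) = - \frac{745}{31}$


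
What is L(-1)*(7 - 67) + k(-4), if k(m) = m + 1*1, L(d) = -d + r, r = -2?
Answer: 57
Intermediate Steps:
L(d) = -2 - d (L(d) = -d - 2 = -2 - d)
k(m) = 1 + m (k(m) = m + 1 = 1 + m)
L(-1)*(7 - 67) + k(-4) = (-2 - 1*(-1))*(7 - 67) + (1 - 4) = (-2 + 1)*(-60) - 3 = -1*(-60) - 3 = 60 - 3 = 57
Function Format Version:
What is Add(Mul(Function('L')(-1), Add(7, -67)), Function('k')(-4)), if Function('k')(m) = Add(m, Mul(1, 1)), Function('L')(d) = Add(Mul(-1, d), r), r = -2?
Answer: 57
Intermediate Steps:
Function('L')(d) = Add(-2, Mul(-1, d)) (Function('L')(d) = Add(Mul(-1, d), -2) = Add(-2, Mul(-1, d)))
Function('k')(m) = Add(1, m) (Function('k')(m) = Add(m, 1) = Add(1, m))
Add(Mul(Function('L')(-1), Add(7, -67)), Function('k')(-4)) = Add(Mul(Add(-2, Mul(-1, -1)), Add(7, -67)), Add(1, -4)) = Add(Mul(Add(-2, 1), -60), -3) = Add(Mul(-1, -60), -3) = Add(60, -3) = 57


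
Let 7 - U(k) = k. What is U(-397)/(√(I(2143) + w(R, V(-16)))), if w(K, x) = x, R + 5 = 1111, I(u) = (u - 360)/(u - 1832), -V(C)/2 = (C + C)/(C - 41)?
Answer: 404*√1448774529/81727 ≈ 188.16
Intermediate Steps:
V(C) = -4*C/(-41 + C) (V(C) = -2*(C + C)/(C - 41) = -2*2*C/(-41 + C) = -4*C/(-41 + C))
U(k) = 7 - k
I(u) = (-360 + u)/(-1832 + u)
R = 1106 (R = -5 + 1111 = 1106)
U(-397)/(√(I(2143) + w(R, V(-16)))) = (7 - 1*(-397))/(√((-360 + 2143)/(-1832 + 2143) - 4*(-16)/(-41 - 16))) = (7 + 397)/(√(1783/311 - 4*(-16)/(-57))) = 404/(√((1/311)*1783 - 4*(-16)*(-1/57))) = 404/(√(1783/311 - 64/57)) = 404/(√(81727/17727)) = 404/((√1448774529/17727)) = 404*(√1448774529/81727) = 404*√1448774529/81727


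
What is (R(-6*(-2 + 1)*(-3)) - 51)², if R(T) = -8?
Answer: 3481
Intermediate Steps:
(R(-6*(-2 + 1)*(-3)) - 51)² = (-8 - 51)² = (-59)² = 3481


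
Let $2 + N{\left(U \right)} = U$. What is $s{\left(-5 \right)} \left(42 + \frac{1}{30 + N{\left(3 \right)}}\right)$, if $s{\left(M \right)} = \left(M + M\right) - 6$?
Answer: $- \frac{20848}{31} \approx -672.52$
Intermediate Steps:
$N{\left(U \right)} = -2 + U$
$s{\left(M \right)} = -6 + 2 M$ ($s{\left(M \right)} = 2 M - 6 = -6 + 2 M$)
$s{\left(-5 \right)} \left(42 + \frac{1}{30 + N{\left(3 \right)}}\right) = \left(-6 + 2 \left(-5\right)\right) \left(42 + \frac{1}{30 + \left(-2 + 3\right)}\right) = \left(-6 - 10\right) \left(42 + \frac{1}{30 + 1}\right) = - 16 \left(42 + \frac{1}{31}\right) = \left(-16\right) \frac{1303}{31} = - \frac{20848}{31}$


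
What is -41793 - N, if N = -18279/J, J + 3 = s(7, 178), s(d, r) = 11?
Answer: -316065/8 ≈ -39508.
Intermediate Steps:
J = 8 (J = -3 + 11 = 8)
N = -18279/8 ≈ -2284.9
-41793 - N = -41793 - 1*(-18279/8) = -41793 + 18279/8 = -316065/8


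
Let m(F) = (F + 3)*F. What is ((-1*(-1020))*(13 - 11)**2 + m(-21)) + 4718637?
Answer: 4723095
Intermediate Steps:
m(F) = F*(3 + F) (m(F) = (3 + F)*F = F*(3 + F))
((-1*(-1020))*(13 - 11)**2 + m(-21)) + 4718637 = ((-1*(-1020))*(13 - 11)**2 - 21*(3 - 21)) + 4718637 = (1020*2**2 - 21*(-18)) + 4718637 = (1020*4 + 378) + 4718637 = (4080 + 378) + 4718637 = 4458 + 4718637 = 4723095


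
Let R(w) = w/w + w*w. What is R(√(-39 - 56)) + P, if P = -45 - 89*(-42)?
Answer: 3599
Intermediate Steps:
P = 3693 (P = -45 + 3738 = 3693)
R(w) = 1 + w²
R(√(-39 - 56)) + P = (1 + (√(-39 - 56))²) + 3693 = (1 + (√(-95))²) + 3693 = (1 + (I*√95)²) + 3693 = (1 - 95) + 3693 = -94 + 3693 = 3599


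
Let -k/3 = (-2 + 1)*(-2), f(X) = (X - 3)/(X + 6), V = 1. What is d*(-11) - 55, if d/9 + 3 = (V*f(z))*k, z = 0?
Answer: -55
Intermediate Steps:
f(X) = (-3 + X)/(6 + X)
k = -6 (k = -3*(-2 + 1)*(-2) = -(-3)*(-2) = -3*2 = -6)
d = 0 (d = -27 + 9*((1*((-3 + 0)/(6 + 0)))*(-6)) = -27 + 9*((1*(-3/6))*(-6)) = -27 + 9*((1*((⅙)*(-3)))*(-6)) = -27 + 9*((1*(-½))*(-6)) = -27 + 9*(-½*(-6)) = -27 + 9*3 = -27 + 27 = 0)
d*(-11) - 55 = 0*(-11) - 55 = 0 - 55 = -55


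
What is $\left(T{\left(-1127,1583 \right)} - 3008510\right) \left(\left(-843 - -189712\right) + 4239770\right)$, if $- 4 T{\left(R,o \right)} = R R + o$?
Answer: $-14731593057882$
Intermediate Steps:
$T{\left(R,o \right)} = - \frac{o}{4} - \frac{R^{2}}{4}$ ($T{\left(R,o \right)} = - \frac{R R + o}{4} = - \frac{R^{2} + o}{4} = - \frac{o + R^{2}}{4} = - \frac{o}{4} - \frac{R^{2}}{4}$)
$\left(T{\left(-1127,1583 \right)} - 3008510\right) \left(\left(-843 - -189712\right) + 4239770\right) = \left(\left(\left(- \frac{1}{4}\right) 1583 - \frac{\left(-1127\right)^{2}}{4}\right) - 3008510\right) \left(\left(-843 - -189712\right) + 4239770\right) = \left(\left(- \frac{1583}{4} - \frac{1270129}{4}\right) - 3008510\right) \left(\left(-843 + 189712\right) + 4239770\right) = \left(\left(- \frac{1583}{4} - \frac{1270129}{4}\right) - 3008510\right) \left(188869 + 4239770\right) = \left(-317928 - 3008510\right) 4428639 = \left(-3326438\right) 4428639 = -14731593057882$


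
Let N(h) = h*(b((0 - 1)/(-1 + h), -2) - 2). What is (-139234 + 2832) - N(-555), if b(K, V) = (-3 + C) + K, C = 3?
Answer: -76456117/556 ≈ -1.3751e+5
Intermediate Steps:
b(K, V) = K (b(K, V) = (-3 + 3) + K = 0 + K = K)
N(h) = h*(-2 - 1/(-1 + h)) (N(h) = h*((0 - 1)/(-1 + h) - 2) = h*(-1/(-1 + h) - 2) = h*(-2 - 1/(-1 + h)))
(-139234 + 2832) - N(-555) = (-139234 + 2832) - (-555)*(1 - 2*(-555))/(-1 - 555) = -136402 - (-555)*(1 + 1110)/(-556) = -136402 - (-555)*(-1)*1111/556 = -136402 - 1*616605/556 = -136402 - 616605/556 = -76456117/556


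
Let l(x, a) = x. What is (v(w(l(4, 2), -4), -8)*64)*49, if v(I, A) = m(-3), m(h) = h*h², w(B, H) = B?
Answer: -84672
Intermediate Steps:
m(h) = h³
v(I, A) = -27 (v(I, A) = (-3)³ = -27)
(v(w(l(4, 2), -4), -8)*64)*49 = -27*64*49 = -1728*49 = -84672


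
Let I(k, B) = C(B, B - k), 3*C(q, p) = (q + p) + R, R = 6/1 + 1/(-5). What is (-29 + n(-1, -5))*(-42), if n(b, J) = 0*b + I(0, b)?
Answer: 5824/5 ≈ 1164.8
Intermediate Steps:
R = 29/5 (R = 6*1 + 1*(-1/5) = 6 - 1/5 = 29/5 ≈ 5.8000)
C(q, p) = 29/15 + p/3 + q/3 (C(q, p) = ((q + p) + 29/5)/3 = ((p + q) + 29/5)/3 = (29/5 + p + q)/3 = 29/15 + p/3 + q/3)
I(k, B) = 29/15 - k/3 + 2*B/3 (I(k, B) = 29/15 + (B - k)/3 + B/3 = 29/15 + (-k/3 + B/3) + B/3 = 29/15 - k/3 + 2*B/3)
n(b, J) = 29/15 + 2*b/3 (n(b, J) = 0*b + (29/15 - 1/3*0 + 2*b/3) = 0 + (29/15 + 0 + 2*b/3) = 0 + (29/15 + 2*b/3) = 29/15 + 2*b/3)
(-29 + n(-1, -5))*(-42) = (-29 + (29/15 + (2/3)*(-1)))*(-42) = (-29 + (29/15 - 2/3))*(-42) = (-29 + 19/15)*(-42) = -416/15*(-42) = 5824/5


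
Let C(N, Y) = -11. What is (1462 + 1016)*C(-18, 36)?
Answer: -27258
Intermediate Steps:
(1462 + 1016)*C(-18, 36) = (1462 + 1016)*(-11) = 2478*(-11) = -27258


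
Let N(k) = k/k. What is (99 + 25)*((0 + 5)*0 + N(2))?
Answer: 124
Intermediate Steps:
N(k) = 1
(99 + 25)*((0 + 5)*0 + N(2)) = (99 + 25)*((0 + 5)*0 + 1) = 124*(5*0 + 1) = 124*(0 + 1) = 124*1 = 124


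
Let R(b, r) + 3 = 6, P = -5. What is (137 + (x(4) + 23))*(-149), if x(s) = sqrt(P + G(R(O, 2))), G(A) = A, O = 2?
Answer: -23840 - 149*I*sqrt(2) ≈ -23840.0 - 210.72*I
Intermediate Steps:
R(b, r) = 3 (R(b, r) = -3 + 6 = 3)
x(s) = I*sqrt(2) (x(s) = sqrt(-5 + 3) = sqrt(-2) = I*sqrt(2))
(137 + (x(4) + 23))*(-149) = (137 + (I*sqrt(2) + 23))*(-149) = (137 + (23 + I*sqrt(2)))*(-149) = (160 + I*sqrt(2))*(-149) = -23840 - 149*I*sqrt(2)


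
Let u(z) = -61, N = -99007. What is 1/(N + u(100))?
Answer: -1/99068 ≈ -1.0094e-5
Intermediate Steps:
1/(N + u(100)) = 1/(-99007 - 61) = 1/(-99068) = -1/99068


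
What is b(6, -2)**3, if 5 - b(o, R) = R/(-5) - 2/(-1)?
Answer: 2197/125 ≈ 17.576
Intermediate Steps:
b(o, R) = 3 + R/5 (b(o, R) = 5 - (R/(-5) - 2/(-1)) = 5 - (R*(-1/5) - 2*(-1)) = 5 - (-R/5 + 2) = 5 - (2 - R/5) = 5 + (-2 + R/5) = 3 + R/5)
b(6, -2)**3 = (3 + (1/5)*(-2))**3 = (3 - 2/5)**3 = (13/5)**3 = 2197/125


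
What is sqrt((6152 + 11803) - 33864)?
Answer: I*sqrt(15909) ≈ 126.13*I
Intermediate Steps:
sqrt((6152 + 11803) - 33864) = sqrt(17955 - 33864) = sqrt(-15909) = I*sqrt(15909)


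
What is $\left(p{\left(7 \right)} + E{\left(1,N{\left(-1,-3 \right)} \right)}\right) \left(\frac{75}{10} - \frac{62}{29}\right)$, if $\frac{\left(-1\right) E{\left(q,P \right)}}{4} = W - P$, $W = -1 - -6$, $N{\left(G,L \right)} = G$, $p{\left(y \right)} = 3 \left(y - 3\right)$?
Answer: $- \frac{1866}{29} \approx -64.345$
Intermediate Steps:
$p{\left(y \right)} = -9 + 3 y$ ($p{\left(y \right)} = 3 \left(-3 + y\right) = -9 + 3 y$)
$W = 5$ ($W = -1 + 6 = 5$)
$E{\left(q,P \right)} = -20 + 4 P$ ($E{\left(q,P \right)} = - 4 \left(5 - P\right) = -20 + 4 P$)
$\left(p{\left(7 \right)} + E{\left(1,N{\left(-1,-3 \right)} \right)}\right) \left(\frac{75}{10} - \frac{62}{29}\right) = \left(\left(-9 + 3 \cdot 7\right) + \left(-20 + 4 \left(-1\right)\right)\right) \left(\frac{75}{10} - \frac{62}{29}\right) = \left(\left(-9 + 21\right) - 24\right) \left(75 \cdot \frac{1}{10} - \frac{62}{29}\right) = \left(12 - 24\right) \left(\frac{15}{2} - \frac{62}{29}\right) = \left(-12\right) \frac{311}{58} = - \frac{1866}{29}$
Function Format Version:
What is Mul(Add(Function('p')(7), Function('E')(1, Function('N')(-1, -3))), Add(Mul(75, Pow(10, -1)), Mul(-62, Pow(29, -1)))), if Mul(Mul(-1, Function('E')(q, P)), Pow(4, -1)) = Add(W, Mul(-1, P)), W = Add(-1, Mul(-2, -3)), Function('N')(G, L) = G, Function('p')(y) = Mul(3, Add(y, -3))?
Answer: Rational(-1866, 29) ≈ -64.345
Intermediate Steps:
Function('p')(y) = Add(-9, Mul(3, y)) (Function('p')(y) = Mul(3, Add(-3, y)) = Add(-9, Mul(3, y)))
W = 5 (W = Add(-1, 6) = 5)
Function('E')(q, P) = Add(-20, Mul(4, P)) (Function('E')(q, P) = Mul(-4, Add(5, Mul(-1, P))) = Add(-20, Mul(4, P)))
Mul(Add(Function('p')(7), Function('E')(1, Function('N')(-1, -3))), Add(Mul(75, Pow(10, -1)), Mul(-62, Pow(29, -1)))) = Mul(Add(Add(-9, Mul(3, 7)), Add(-20, Mul(4, -1))), Add(Mul(75, Pow(10, -1)), Mul(-62, Pow(29, -1)))) = Mul(Add(Add(-9, 21), Add(-20, -4)), Add(Mul(75, Rational(1, 10)), Mul(-62, Rational(1, 29)))) = Mul(Add(12, -24), Add(Rational(15, 2), Rational(-62, 29))) = Mul(-12, Rational(311, 58)) = Rational(-1866, 29)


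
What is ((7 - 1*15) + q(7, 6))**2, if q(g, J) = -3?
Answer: 121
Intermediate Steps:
((7 - 1*15) + q(7, 6))**2 = ((7 - 1*15) - 3)**2 = ((7 - 15) - 3)**2 = (-8 - 3)**2 = (-11)**2 = 121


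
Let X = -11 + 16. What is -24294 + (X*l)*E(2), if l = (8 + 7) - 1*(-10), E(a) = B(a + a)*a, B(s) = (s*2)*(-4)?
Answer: -32294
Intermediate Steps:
X = 5
B(s) = -8*s (B(s) = (2*s)*(-4) = -8*s)
E(a) = -16*a² (E(a) = (-8*(a + a))*a = (-16*a)*a = -16*a²)
l = 25 (l = 15 + 10 = 25)
-24294 + (X*l)*E(2) = -24294 + (5*25)*(-16*2²) = -24294 + 125*(-16*4) = -24294 + 125*(-64) = -24294 - 8000 = -32294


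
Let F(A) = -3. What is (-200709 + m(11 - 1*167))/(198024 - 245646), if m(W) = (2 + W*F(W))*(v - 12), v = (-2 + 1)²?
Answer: 205879/47622 ≈ 4.3232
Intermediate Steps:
v = 1 (v = (-1)² = 1)
m(W) = -22 + 33*W (m(W) = (2 + W*(-3))*(1 - 12) = (2 - 3*W)*(-11) = -22 + 33*W)
(-200709 + m(11 - 1*167))/(198024 - 245646) = (-200709 + (-22 + 33*(11 - 1*167)))/(198024 - 245646) = (-200709 + (-22 + 33*(11 - 167)))/(-47622) = (-200709 + (-22 + 33*(-156)))*(-1/47622) = (-200709 + (-22 - 5148))*(-1/47622) = (-200709 - 5170)*(-1/47622) = -205879*(-1/47622) = 205879/47622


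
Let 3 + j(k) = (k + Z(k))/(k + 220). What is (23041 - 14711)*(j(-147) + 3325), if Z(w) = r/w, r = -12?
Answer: 2018851150/73 ≈ 2.7655e+7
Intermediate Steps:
Z(w) = -12/w
j(k) = -3 + (k - 12/k)/(220 + k) (j(k) = -3 + (k - 12/k)/(k + 220) = -3 + (k - 12/k)/(220 + k))
(23041 - 14711)*(j(-147) + 3325) = (23041 - 14711)*(2*(-6 - 1*(-147)*(330 - 147))/(-147*(220 - 147)) + 3325) = 8330*(2*(-1/147)*(-6 - 1*(-147)*183)/73 + 3325) = 8330*(2*(-1/147)*(1/73)*(-6 + 26901) + 3325) = 8330*(2*(-1/147)*(1/73)*26895 + 3325) = 8330*(-17930/3577 + 3325) = 8330*(11875595/3577) = 2018851150/73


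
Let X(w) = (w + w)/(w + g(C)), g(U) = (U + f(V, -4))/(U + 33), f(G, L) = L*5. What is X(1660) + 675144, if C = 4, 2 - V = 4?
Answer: 10364166254/15351 ≈ 6.7515e+5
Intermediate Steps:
V = -2 (V = 2 - 1*4 = 2 - 4 = -2)
f(G, L) = 5*L
g(U) = (-20 + U)/(33 + U) (g(U) = (U + 5*(-4))/(U + 33) = (U - 20)/(33 + U) = (-20 + U)/(33 + U))
X(w) = 2*w/(-16/37 + w) (X(w) = (w + w)/(w + (-20 + 4)/(33 + 4)) = (2*w)/(w - 16/37) = (2*w)/(-16/37 + w) = 2*w/(-16/37 + w))
X(1660) + 675144 = 74*1660/(-16 + 37*1660) + 675144 = 74*1660/(-16 + 61420) + 675144 = 74*1660/61404 + 675144 = 74*1660*(1/61404) + 675144 = 30710/15351 + 675144 = 10364166254/15351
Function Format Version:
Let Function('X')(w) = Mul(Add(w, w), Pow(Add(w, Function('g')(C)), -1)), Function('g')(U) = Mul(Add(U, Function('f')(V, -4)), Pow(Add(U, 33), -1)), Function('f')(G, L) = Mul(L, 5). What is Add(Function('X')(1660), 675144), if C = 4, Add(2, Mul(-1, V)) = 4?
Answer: Rational(10364166254, 15351) ≈ 6.7515e+5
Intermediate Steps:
V = -2 (V = Add(2, Mul(-1, 4)) = Add(2, -4) = -2)
Function('f')(G, L) = Mul(5, L)
Function('g')(U) = Mul(Pow(Add(33, U), -1), Add(-20, U)) (Function('g')(U) = Mul(Add(U, Mul(5, -4)), Pow(Add(U, 33), -1)) = Mul(Add(U, -20), Pow(Add(33, U), -1)) = Mul(Add(-20, U), Pow(Add(33, U), -1)) = Mul(Pow(Add(33, U), -1), Add(-20, U)))
Function('X')(w) = Mul(2, w, Pow(Add(Rational(-16, 37), w), -1)) (Function('X')(w) = Mul(Add(w, w), Pow(Add(w, Mul(Pow(Add(33, 4), -1), Add(-20, 4))), -1)) = Mul(Mul(2, w), Pow(Add(w, Mul(Pow(37, -1), -16)), -1)) = Mul(Mul(2, w), Pow(Add(w, Mul(Rational(1, 37), -16)), -1)) = Mul(Mul(2, w), Pow(Add(w, Rational(-16, 37)), -1)) = Mul(Mul(2, w), Pow(Add(Rational(-16, 37), w), -1)) = Mul(2, w, Pow(Add(Rational(-16, 37), w), -1)))
Add(Function('X')(1660), 675144) = Add(Mul(74, 1660, Pow(Add(-16, Mul(37, 1660)), -1)), 675144) = Add(Mul(74, 1660, Pow(Add(-16, 61420), -1)), 675144) = Add(Mul(74, 1660, Pow(61404, -1)), 675144) = Add(Mul(74, 1660, Rational(1, 61404)), 675144) = Add(Rational(30710, 15351), 675144) = Rational(10364166254, 15351)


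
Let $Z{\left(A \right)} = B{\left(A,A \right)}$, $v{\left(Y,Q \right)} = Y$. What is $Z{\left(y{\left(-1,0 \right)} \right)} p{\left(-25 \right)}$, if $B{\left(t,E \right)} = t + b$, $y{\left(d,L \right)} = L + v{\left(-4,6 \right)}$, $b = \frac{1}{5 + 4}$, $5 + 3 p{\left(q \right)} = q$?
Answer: $\frac{350}{9} \approx 38.889$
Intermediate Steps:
$p{\left(q \right)} = - \frac{5}{3} + \frac{q}{3}$
$b = \frac{1}{9} \approx 0.11111$
$y{\left(d,L \right)} = -4 + L$ ($y{\left(d,L \right)} = L - 4 = -4 + L$)
$B{\left(t,E \right)} = \frac{1}{9} + t$ ($B{\left(t,E \right)} = t + \frac{1}{9} = \frac{1}{9} + t$)
$Z{\left(A \right)} = \frac{1}{9} + A$
$Z{\left(y{\left(-1,0 \right)} \right)} p{\left(-25 \right)} = \left(\frac{1}{9} + \left(-4 + 0\right)\right) \left(- \frac{5}{3} + \frac{1}{3} \left(-25\right)\right) = \left(\frac{1}{9} - 4\right) \left(- \frac{5}{3} - \frac{25}{3}\right) = \left(- \frac{35}{9}\right) \left(-10\right) = \frac{350}{9}$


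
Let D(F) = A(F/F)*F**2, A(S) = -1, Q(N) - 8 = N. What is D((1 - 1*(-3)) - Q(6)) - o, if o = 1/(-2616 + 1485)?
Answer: -113099/1131 ≈ -99.999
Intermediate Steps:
Q(N) = 8 + N
D(F) = -F**2
o = -1/1131 (o = 1/(-1131) = -1/1131 ≈ -0.00088417)
D((1 - 1*(-3)) - Q(6)) - o = -((1 - 1*(-3)) - (8 + 6))**2 - 1*(-1/1131) = -((1 + 3) - 1*14)**2 + 1/1131 = -(4 - 14)**2 + 1/1131 = -1*(-10)**2 + 1/1131 = -1*100 + 1/1131 = -100 + 1/1131 = -113099/1131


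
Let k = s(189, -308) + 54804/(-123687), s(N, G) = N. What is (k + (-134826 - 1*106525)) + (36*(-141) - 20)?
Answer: -10152989350/41229 ≈ -2.4626e+5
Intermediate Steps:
k = 7774013/41229 (k = 189 + 54804/(-123687) = 189 + 54804*(-1/123687) = 189 - 18268/41229 = 7774013/41229 ≈ 188.56)
(k + (-134826 - 1*106525)) + (36*(-141) - 20) = (7774013/41229 + (-134826 - 1*106525)) + (36*(-141) - 20) = (7774013/41229 + (-134826 - 106525)) + (-5076 - 20) = (7774013/41229 - 241351) - 5096 = -9942886366/41229 - 5096 = -10152989350/41229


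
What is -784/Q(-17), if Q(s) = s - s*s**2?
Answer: -49/306 ≈ -0.16013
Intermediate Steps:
Q(s) = s - s**3
-784/Q(-17) = -784/(-17 - 1*(-17)**3) = -784/(-17 - 1*(-4913)) = -784/(-17 + 4913) = -784/4896 = -784*1/4896 = -49/306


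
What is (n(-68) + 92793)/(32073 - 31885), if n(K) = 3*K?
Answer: 92589/188 ≈ 492.49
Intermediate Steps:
(n(-68) + 92793)/(32073 - 31885) = (3*(-68) + 92793)/(32073 - 31885) = (-204 + 92793)/188 = 92589*(1/188) = 92589/188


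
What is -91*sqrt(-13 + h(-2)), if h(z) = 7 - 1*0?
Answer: -91*I*sqrt(6) ≈ -222.9*I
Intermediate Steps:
h(z) = 7 (h(z) = 7 + 0 = 7)
-91*sqrt(-13 + h(-2)) = -91*sqrt(-13 + 7) = -91*I*sqrt(6)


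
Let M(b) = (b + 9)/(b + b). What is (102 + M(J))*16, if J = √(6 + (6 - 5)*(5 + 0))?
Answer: 1640 + 72*√11/11 ≈ 1661.7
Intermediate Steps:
J = √11 (J = √(6 + 1*5) = √(6 + 5) = √11 ≈ 3.3166)
M(b) = (9 + b)/(2*b) (M(b) = (9 + b)/((2*b)) = (9 + b)*(1/(2*b)) = (9 + b)/(2*b))
(102 + M(J))*16 = (102 + (9 + √11)/(2*(√11)))*16 = (102 + (√11/11)*(9 + √11)/2)*16 = (102 + √11*(9 + √11)/22)*16 = 1632 + 8*√11*(9 + √11)/11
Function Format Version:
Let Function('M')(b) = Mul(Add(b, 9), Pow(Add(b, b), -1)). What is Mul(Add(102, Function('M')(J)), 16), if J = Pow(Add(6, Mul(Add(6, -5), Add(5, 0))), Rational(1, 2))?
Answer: Add(1640, Mul(Rational(72, 11), Pow(11, Rational(1, 2)))) ≈ 1661.7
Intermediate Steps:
J = Pow(11, Rational(1, 2)) (J = Pow(Add(6, Mul(1, 5)), Rational(1, 2)) = Pow(Add(6, 5), Rational(1, 2)) = Pow(11, Rational(1, 2)) ≈ 3.3166)
Function('M')(b) = Mul(Rational(1, 2), Pow(b, -1), Add(9, b)) (Function('M')(b) = Mul(Add(9, b), Pow(Mul(2, b), -1)) = Mul(Add(9, b), Mul(Rational(1, 2), Pow(b, -1))) = Mul(Rational(1, 2), Pow(b, -1), Add(9, b)))
Mul(Add(102, Function('M')(J)), 16) = Mul(Add(102, Mul(Rational(1, 2), Pow(Pow(11, Rational(1, 2)), -1), Add(9, Pow(11, Rational(1, 2))))), 16) = Mul(Add(102, Mul(Rational(1, 2), Mul(Rational(1, 11), Pow(11, Rational(1, 2))), Add(9, Pow(11, Rational(1, 2))))), 16) = Mul(Add(102, Mul(Rational(1, 22), Pow(11, Rational(1, 2)), Add(9, Pow(11, Rational(1, 2))))), 16) = Add(1632, Mul(Rational(8, 11), Pow(11, Rational(1, 2)), Add(9, Pow(11, Rational(1, 2)))))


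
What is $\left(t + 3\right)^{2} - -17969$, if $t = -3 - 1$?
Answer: $17970$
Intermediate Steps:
$t = -4$ ($t = -3 - 1 = -4$)
$\left(t + 3\right)^{2} - -17969 = \left(-4 + 3\right)^{2} - -17969 = \left(-1\right)^{2} + 17969 = 1 + 17969 = 17970$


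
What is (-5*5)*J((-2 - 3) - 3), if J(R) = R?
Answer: 200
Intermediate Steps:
(-5*5)*J((-2 - 3) - 3) = (-5*5)*((-2 - 3) - 3) = -25*(-5 - 3) = -25*(-8) = 200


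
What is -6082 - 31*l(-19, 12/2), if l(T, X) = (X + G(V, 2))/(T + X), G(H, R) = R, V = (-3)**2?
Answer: -78818/13 ≈ -6062.9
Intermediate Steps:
V = 9
l(T, X) = (2 + X)/(T + X) (l(T, X) = (X + 2)/(T + X) = (2 + X)/(T + X))
-6082 - 31*l(-19, 12/2) = -6082 - 31*(2 + 12/2)/(-19 + 12/2) = -6082 - 31*(2 + 12*(1/2))/(-19 + 12*(1/2)) = -6082 - 31*(2 + 6)/(-19 + 6) = -6082 - 31*8/(-13) = -6082 - (-31)*8/13 = -6082 - 31*(-8/13) = -6082 + 248/13 = -78818/13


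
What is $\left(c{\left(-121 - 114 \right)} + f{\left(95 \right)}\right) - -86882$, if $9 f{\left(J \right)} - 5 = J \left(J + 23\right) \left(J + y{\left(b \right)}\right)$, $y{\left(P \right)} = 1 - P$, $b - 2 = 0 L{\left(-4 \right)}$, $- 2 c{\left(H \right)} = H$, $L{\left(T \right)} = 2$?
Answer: $\frac{3673481}{18} \approx 2.0408 \cdot 10^{5}$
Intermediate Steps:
$c{\left(H \right)} = - \frac{H}{2}$
$b = 2$ ($b = 2 + 0 \cdot 2 = 2 + 0 = 2$)
$f{\left(J \right)} = \frac{5}{9} + \frac{J \left(-1 + J\right) \left(23 + J\right)}{9}$ ($f{\left(J \right)} = \frac{5}{9} + \frac{J \left(J + 23\right) \left(J + \left(1 - 2\right)\right)}{9} = \frac{5}{9} + \frac{J \left(23 + J\right) \left(J + \left(1 - 2\right)\right)}{9} = \frac{5}{9} + \frac{J \left(23 + J\right) \left(J - 1\right)}{9} = \frac{5}{9} + \frac{J \left(23 + J\right) \left(-1 + J\right)}{9} = \frac{5}{9} + \frac{J \left(-1 + J\right) \left(23 + J\right)}{9}$)
$\left(c{\left(-121 - 114 \right)} + f{\left(95 \right)}\right) - -86882 = \left(- \frac{-121 - 114}{2} + \left(\frac{5}{9} - \frac{2185}{9} + \frac{95^{3}}{9} + \frac{22 \cdot 95^{2}}{9}\right)\right) - -86882 = \left(- \frac{-121 - 114}{2} + \left(\frac{5}{9} - \frac{2185}{9} + \frac{1}{9} \cdot 857375 + \frac{22}{9} \cdot 9025\right)\right) + 86882 = \left(\left(- \frac{1}{2}\right) \left(-235\right) + \left(\frac{5}{9} - \frac{2185}{9} + \frac{857375}{9} + \frac{198550}{9}\right)\right) + 86882 = \left(\frac{235}{2} + \frac{1053745}{9}\right) + 86882 = \frac{2109605}{18} + 86882 = \frac{3673481}{18}$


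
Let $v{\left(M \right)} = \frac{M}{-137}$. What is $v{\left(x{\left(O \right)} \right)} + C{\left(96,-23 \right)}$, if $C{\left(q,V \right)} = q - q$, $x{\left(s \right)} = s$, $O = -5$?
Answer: $\frac{5}{137} \approx 0.036496$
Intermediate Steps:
$v{\left(M \right)} = - \frac{M}{137}$ ($v{\left(M \right)} = M \left(- \frac{1}{137}\right) = - \frac{M}{137}$)
$C{\left(q,V \right)} = 0$
$v{\left(x{\left(O \right)} \right)} + C{\left(96,-23 \right)} = \left(- \frac{1}{137}\right) \left(-5\right) + 0 = \frac{5}{137} + 0 = \frac{5}{137}$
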